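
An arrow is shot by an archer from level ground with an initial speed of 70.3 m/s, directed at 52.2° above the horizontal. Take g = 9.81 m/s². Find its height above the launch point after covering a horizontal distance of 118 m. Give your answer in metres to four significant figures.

115.3 m

Components: vₓ = 70.30 cos 52.2° = 43.09 m/s, v_y0 = 70.30 sin 52.2° = 55.55 m/s.
x = vₓ t ⇒ t = 118/43.09 = 2.739 s.
Height: y = v_y0 t − ½ g t² = 55.55 × 2.739 − 4.905 × 2.739² = 152.1 − 36.79 = 115.3 m.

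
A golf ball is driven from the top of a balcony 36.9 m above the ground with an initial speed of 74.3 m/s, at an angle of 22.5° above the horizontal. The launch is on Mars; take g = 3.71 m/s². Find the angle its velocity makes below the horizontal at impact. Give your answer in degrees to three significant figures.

25.6°

Resolve: vₓ = 74.30 cos 22.5° = 68.64 m/s and v_y0 = 74.30 sin 22.5° = 28.43 m/s.
Vertical motion (up positive, ground at y = 0): 1.855 t² − (28.43) t − 36.9 = 0, so t = (28.43 + √(28.43² + 2·3.71·36.9)) / 3.71 = (28.43 + 32.90) / 3.71 = 16.53 s.
At impact: v_y = v_y0 − g t = −32.90 m/s; vₓ = 68.64 m/s.
Angle below horizontal: arctan(|v_y|/vₓ) = arctan(32.90/68.64) = 25.61°.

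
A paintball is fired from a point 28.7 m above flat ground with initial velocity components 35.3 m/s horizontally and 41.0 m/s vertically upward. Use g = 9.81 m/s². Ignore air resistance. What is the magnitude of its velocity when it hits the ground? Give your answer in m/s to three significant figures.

59.1 m/s

The projectile lands when y = 28.7 + (41.00) t − ½·9.81·t² = 0. Positive root: t = (41.00 + √(41.00² + 2·9.81·28.7)) / 9.81 = (41.00 + 47.37) / 9.81 = 9.008 s.
Vertical velocity at impact: v_y = v_y0 − g t = 41.00 − 9.81 × 9.008 = −47.37 m/s.
Speed: |v| = √(vₓ² + v_y²) = √(35.30² + 47.37²) = 59.08 m/s.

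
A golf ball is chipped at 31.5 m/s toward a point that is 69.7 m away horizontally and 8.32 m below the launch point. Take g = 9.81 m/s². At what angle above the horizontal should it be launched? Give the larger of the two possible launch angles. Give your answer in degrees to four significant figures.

Trajectory: y = x tanθ − g x² (1 + tan²θ)/(2v₀²). With x = 69.7, y = −8.32, v₀ = 31.5, g = 9.81:
24.02 tan²θ − 69.7 tanθ + (15.70) = 0.
tanθ = [69.7 ± √(69.7² − 4 × 24.02 × (15.70))] / (2 × 24.02) = (69.7 ± 57.88) / 48.03, giving tanθ = 0.2460 or 2.656.
θ = 13.82° or 69.37°; the larger is 69.37°.

69.37°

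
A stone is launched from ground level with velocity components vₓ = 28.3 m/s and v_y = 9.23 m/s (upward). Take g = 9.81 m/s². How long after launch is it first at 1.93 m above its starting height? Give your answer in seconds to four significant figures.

0.2396 s

Set y = v_y0 t − ½ g t² = 1.93: 4.905 t² − 9.230 t + 1.93 = 0.
Quadratic formula: t = (9.230 ± √47.326) / 9.81 = (9.230 ± 6.879) / 9.81 → t = 0.2396 s or 1.642 s.
The first (ascending) time is 0.2396 s.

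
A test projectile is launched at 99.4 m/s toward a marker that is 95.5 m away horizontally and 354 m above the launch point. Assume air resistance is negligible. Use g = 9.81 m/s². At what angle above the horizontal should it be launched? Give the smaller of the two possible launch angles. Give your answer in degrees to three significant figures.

Trajectory: y = x tanθ − g x² (1 + tan²θ)/(2v₀²). With x = 95.5, y = 354, v₀ = 99.4, g = 9.81:
4.528 tan²θ − 95.5 tanθ + (358.5) = 0.
tanθ = [95.5 ± √(95.5² − 4 × 4.528 × (358.5))] / (2 × 4.528) = (95.5 ± 51.26) / 9.055, giving tanθ = 4.886 or 16.21.
θ = 78.43° or 86.47°; the smaller is 78.43°.

78.4°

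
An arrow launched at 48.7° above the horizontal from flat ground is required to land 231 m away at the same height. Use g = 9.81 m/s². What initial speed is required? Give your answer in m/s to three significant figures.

47.8 m/s

From R = (v₀² / g) sin 2θ: v₀ = √(gR / sin 2θ).
v₀ = √(9.81 × 231 / sin 97.40°) = √(2266 / 0.9917) = √2285.1 = 47.80 m/s.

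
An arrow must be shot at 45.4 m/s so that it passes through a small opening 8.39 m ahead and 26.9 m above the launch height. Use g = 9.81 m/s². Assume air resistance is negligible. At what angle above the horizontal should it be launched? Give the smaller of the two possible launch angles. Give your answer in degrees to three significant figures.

73.9°

Trajectory: y = x tanθ − g x² (1 + tan²θ)/(2v₀²). With x = 8.39, y = 26.9, v₀ = 45.4, g = 9.81:
0.1675 tan²θ − 8.39 tanθ + (27.07) = 0.
tanθ = [8.39 ± √(8.39² − 4 × 0.1675 × (27.07))] / (2 × 0.1675) = (8.39 ± 7.229) / 0.3350, giving tanθ = 3.466 or 46.62.
θ = 73.91° or 88.77°; the smaller is 73.91°.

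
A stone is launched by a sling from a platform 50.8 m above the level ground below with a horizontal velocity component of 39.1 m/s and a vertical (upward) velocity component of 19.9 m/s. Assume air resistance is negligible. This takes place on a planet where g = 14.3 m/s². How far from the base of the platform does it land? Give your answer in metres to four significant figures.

172.0 m

With up positive and y = 0 at the ground: y(t) = 50.8 + (19.90) t − 7.150 t². Setting y = 0 and taking the positive root: t = [19.90 + √(19.90² + 2·14.3·50.8)] / 14.3 = (19.90 + 43.00) / 14.3 = 4.399 s.
Horizontal distance: R = vₓ t = 39.10 × 4.399 = 172.0 m.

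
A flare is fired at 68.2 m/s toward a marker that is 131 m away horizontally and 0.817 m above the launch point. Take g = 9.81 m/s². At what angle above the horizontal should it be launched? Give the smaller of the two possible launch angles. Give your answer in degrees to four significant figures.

Trajectory: y = x tanθ − g x² (1 + tan²θ)/(2v₀²). With x = 131, y = 0.817, v₀ = 68.2, g = 9.81:
18.10 tan²θ − 131 tanθ + (18.91) = 0.
tanθ = [131 ± √(131² − 4 × 18.10 × (18.91))] / (2 × 18.10) = (131 ± 125.7) / 36.19, giving tanθ = 0.1474 or 7.091.
θ = 8.384° or 81.97°; the smaller is 8.384°.

8.384°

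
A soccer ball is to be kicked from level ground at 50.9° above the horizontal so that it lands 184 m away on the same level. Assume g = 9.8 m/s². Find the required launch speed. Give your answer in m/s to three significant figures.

42.9 m/s

Level-ground range: R = v₀² sin(2θ)/g, so v₀ = √(gR / sin 2θ).
v₀ = √(9.80 × 184 / sin 101.8°) = √(1803 / 0.9789) = √1842.1 = 42.92 m/s.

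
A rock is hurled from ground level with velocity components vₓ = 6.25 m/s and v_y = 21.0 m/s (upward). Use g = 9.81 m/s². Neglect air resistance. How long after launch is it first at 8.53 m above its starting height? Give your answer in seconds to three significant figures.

0.454 s

Require v_y0 t − ½ g t² = 8.53, i.e. 4.905 t² − 21.00 t + 8.53 = 0.
Quadratic formula: t = (21.00 ± √273.64) / 9.81 = (21.00 ± 16.54) / 9.81 → t = 0.4544 s or 3.827 s.
The first (ascending) time is 0.4544 s.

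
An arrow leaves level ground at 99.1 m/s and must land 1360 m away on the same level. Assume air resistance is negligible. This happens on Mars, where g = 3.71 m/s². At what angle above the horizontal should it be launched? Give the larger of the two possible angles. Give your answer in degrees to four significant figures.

74.54°

R = v₀² sin 2θ / g gives sin 2θ = gR/v₀² = 3.71·1360/99.1² = 0.5138.
2θ = 30.92° or 180° − 30.92° = 149.1°, so θ = 15.46° or 74.54°.
The larger angle is 74.54°.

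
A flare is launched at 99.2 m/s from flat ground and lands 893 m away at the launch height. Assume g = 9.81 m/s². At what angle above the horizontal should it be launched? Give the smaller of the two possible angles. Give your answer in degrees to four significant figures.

31.45°

Level-ground range R = v₀² sin(2θ)/g ⇒ sin(2θ) = gR/v₀² = 9.81 × 893 / 99.2² = 0.8902.
2θ = 62.90° or 180° − 62.90° = 117.1°, so θ = 31.45° or 58.55°.
The smaller angle is 31.45°.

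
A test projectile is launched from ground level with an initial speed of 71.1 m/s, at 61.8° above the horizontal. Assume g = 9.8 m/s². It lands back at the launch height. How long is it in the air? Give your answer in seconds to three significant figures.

12.8 s

Horizontal component vₓ = 71.10 cos 61.8° = 33.60 m/s; vertical v_y0 = 71.10 sin 61.8° = 62.66 m/s.
Landing at launch height ⇒ T = 2 v_y0 / g = 2 × 62.66 / 9.80 = 12.79 s.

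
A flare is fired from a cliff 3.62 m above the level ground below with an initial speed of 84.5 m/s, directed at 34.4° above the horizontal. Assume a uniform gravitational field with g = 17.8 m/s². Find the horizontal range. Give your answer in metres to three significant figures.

Horizontal component vₓ = 84.50 cos 34.4° = 69.72 m/s; vertical v_y0 = 84.50 sin 34.4° = 47.74 m/s.
With up positive and y = 0 at the ground: y(t) = 3.62 + (47.74) t − 8.900 t². Setting y = 0 and taking the positive root: t = [47.74 + √(47.74² + 2·17.8·3.62)] / 17.8 = (47.74 + 49.07) / 17.8 = 5.439 s.
Horizontal distance: R = vₓ t = 69.72 × 5.439 = 379.2 m.

379 m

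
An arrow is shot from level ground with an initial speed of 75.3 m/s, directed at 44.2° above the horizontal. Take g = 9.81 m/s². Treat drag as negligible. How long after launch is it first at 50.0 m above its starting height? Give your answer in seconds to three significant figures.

Horizontal component vₓ = 75.30 cos 44.2° = 53.98 m/s; vertical v_y0 = 75.30 sin 44.2° = 52.50 m/s.
Height y(t) = 52.50 t − 4.905 t² = 50.0 gives 4.905 t² − 52.50 t + 50.0 = 0.
t = [52.50 ± √(52.50² − 2·9.81·50.0)] / 9.81 = (52.50 ± 42.13) / 9.81, so t = 1.057 s or t = 9.646 s.
The first (ascending) time is 1.057 s.

1.06 s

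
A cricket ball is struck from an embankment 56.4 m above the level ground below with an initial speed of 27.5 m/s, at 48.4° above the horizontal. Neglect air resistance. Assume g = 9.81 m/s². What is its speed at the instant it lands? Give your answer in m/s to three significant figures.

43.2 m/s

Components: vₓ = 27.50 cos 48.4° = 18.26 m/s, v_y0 = 27.50 sin 48.4° = 20.56 m/s.
Vertical motion (up positive, ground at y = 0): 4.905 t² − (20.56) t − 56.4 = 0, so t = (20.56 + √(20.56² + 2·9.81·56.4)) / 9.81 = (20.56 + 39.11) / 9.81 = 6.083 s.
Vertical velocity at impact: v_y = v_y0 − g t = 20.56 − 9.81 × 6.083 = −39.11 m/s.
Speed: |v| = √(vₓ² + v_y²) = √(18.26² + 39.11²) = 43.16 m/s.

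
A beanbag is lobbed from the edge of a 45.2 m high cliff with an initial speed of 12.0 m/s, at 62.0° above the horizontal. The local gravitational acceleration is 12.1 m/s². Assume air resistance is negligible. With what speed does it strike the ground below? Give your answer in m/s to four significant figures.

Components: vₓ = 12.00 cos 62.0° = 5.634 m/s, v_y0 = 12.00 sin 62.0° = 10.60 m/s.
Vertical motion (up positive, ground at y = 0): 6.050 t² − (10.60) t − 45.2 = 0, so t = (10.60 + √(10.60² + 2·12.1·45.2)) / 12.1 = (10.60 + 34.73) / 12.1 = 3.746 s.
Vertical velocity at impact: v_y = v_y0 − g t = 10.60 − 12.1 × 3.746 = −34.73 m/s.
Speed: |v| = √(vₓ² + v_y²) = √(5.634² + 34.73²) = 35.18 m/s.

35.18 m/s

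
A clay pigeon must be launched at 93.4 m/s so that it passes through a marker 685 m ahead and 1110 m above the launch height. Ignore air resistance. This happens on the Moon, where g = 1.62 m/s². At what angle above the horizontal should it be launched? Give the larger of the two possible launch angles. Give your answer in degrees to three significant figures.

85.9°

Trajectory: y = x tanθ − g x² (1 + tan²θ)/(2v₀²). With x = 685, y = 1110, v₀ = 93.4, g = 1.62:
43.57 tan²θ − 685 tanθ + (1154) = 0.
tanθ = [685 ± √(685² − 4 × 43.57 × (1154))] / (2 × 43.57) = (685 ± 517.9) / 87.14, giving tanθ = 1.918 or 13.80.
θ = 62.46° or 85.86°; the larger is 85.86°.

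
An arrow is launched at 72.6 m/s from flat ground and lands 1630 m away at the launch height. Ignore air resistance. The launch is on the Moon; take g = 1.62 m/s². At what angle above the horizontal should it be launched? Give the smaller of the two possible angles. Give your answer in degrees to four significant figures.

Level-ground range R = v₀² sin(2θ)/g ⇒ sin(2θ) = gR/v₀² = 1.62 × 1630 / 72.6² = 0.5010.
2θ = 30.07° or 180° − 30.07° = 149.9°, so θ = 15.03° or 74.97°.
The smaller angle is 15.03°.

15.03°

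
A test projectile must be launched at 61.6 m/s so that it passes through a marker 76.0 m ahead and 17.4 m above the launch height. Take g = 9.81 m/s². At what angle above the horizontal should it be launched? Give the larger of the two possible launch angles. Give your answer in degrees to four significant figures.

Trajectory: y = x tanθ − g x² (1 + tan²θ)/(2v₀²). With x = 76.0, y = 17.4, v₀ = 61.6, g = 9.81:
7.466 tan²θ − 76.0 tanθ + (24.87) = 0.
tanθ = [76.0 ± √(76.0² − 4 × 7.466 × (24.87))] / (2 × 7.466) = (76.0 ± 70.95) / 14.93, giving tanθ = 0.3384 or 9.841.
θ = 18.70° or 84.20°; the larger is 84.20°.

84.20°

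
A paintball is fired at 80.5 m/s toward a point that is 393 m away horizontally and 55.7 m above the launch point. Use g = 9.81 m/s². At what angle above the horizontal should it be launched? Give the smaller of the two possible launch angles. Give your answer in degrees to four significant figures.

27.45°

Trajectory: y = x tanθ − g x² (1 + tan²θ)/(2v₀²). With x = 393, y = 55.7, v₀ = 80.5, g = 9.81:
116.9 tan²θ − 393 tanθ + (172.6) = 0.
tanθ = [393 ± √(393² − 4 × 116.9 × (172.6))] / (2 × 116.9) = (393 ± 271.5) / 233.8, giving tanθ = 0.5195 or 2.842.
θ = 27.45° or 70.62°; the smaller is 27.45°.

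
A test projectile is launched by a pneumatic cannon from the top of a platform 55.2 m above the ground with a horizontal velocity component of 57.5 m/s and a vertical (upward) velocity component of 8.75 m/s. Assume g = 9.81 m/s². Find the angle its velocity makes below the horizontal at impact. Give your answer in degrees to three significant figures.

30.6°

Vertical motion (up positive, ground at y = 0): 4.905 t² − (8.750) t − 55.2 = 0, so t = (8.750 + √(8.750² + 2·9.81·55.2)) / 9.81 = (8.750 + 34.05) / 9.81 = 4.363 s.
At impact: v_y = v_y0 − g t = −34.05 m/s; vₓ = 57.50 m/s.
Angle below horizontal: arctan(|v_y|/vₓ) = arctan(34.05/57.50) = 30.63°.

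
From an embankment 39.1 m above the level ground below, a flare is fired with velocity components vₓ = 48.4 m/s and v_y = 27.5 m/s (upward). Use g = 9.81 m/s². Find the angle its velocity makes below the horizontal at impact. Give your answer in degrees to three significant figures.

38.9°

Vertical motion (up positive, ground at y = 0): 4.905 t² − (27.50) t − 39.1 = 0, so t = (27.50 + √(27.50² + 2·9.81·39.1)) / 9.81 = (27.50 + 39.03) / 9.81 = 6.782 s.
At impact: v_y = v_y0 − g t = −39.03 m/s; vₓ = 48.40 m/s.
Angle below horizontal: arctan(|v_y|/vₓ) = arctan(39.03/48.40) = 38.88°.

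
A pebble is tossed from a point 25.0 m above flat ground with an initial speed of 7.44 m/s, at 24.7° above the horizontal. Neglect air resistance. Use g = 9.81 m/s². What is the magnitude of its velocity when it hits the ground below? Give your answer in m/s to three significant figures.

23.4 m/s

vₓ = 7.440 cos 24.7° = 6.759 m/s; v_y0 = 7.440 sin 24.7° = 3.109 m/s.
The projectile lands when y = 25.0 + (3.109) t − ½·9.81·t² = 0. Positive root: t = (3.109 + √(3.109² + 2·9.81·25.0)) / 9.81 = (3.109 + 22.36) / 9.81 = 2.597 s.
Vertical velocity at impact: v_y = v_y0 − g t = 3.109 − 9.81 × 2.597 = −22.36 m/s.
Speed: |v| = √(vₓ² + v_y²) = √(6.759² + 22.36²) = 23.36 m/s.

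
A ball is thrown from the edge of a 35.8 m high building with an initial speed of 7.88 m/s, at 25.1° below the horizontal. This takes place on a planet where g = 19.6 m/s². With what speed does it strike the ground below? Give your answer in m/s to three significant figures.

38.3 m/s

Components: vₓ = 7.880 cos 25.1° = 7.136 m/s, v_y0 = −3.343 m/s (downward).
With up positive and y = 0 at the ground: y(t) = 35.8 + (−3.343) t − 9.800 t². Setting y = 0 and taking the positive root: t = [−3.343 + √(3.343² + 2·19.6·35.8)] / 19.6 = (−3.343 + 37.61) / 19.6 = 1.748 s.
Vertical velocity at impact: v_y = v_y0 − g t = −3.343 − 19.6 × 1.748 = −37.61 m/s.
Speed: |v| = √(vₓ² + v_y²) = √(7.136² + 37.61²) = 38.28 m/s.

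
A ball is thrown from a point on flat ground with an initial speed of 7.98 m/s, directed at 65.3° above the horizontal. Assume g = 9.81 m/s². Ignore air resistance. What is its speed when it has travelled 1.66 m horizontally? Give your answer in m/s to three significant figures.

4.09 m/s

Horizontal component vₓ = 7.980 cos 65.3° = 3.335 m/s; vertical v_y0 = 7.980 sin 65.3° = 7.250 m/s.
x = vₓ t ⇒ t = 1.66/3.335 = 0.4978 s.
Vertical velocity there: v_y = v_y0 − g t = 7.250 − 9.81 × 0.4978 = 2.366 m/s.
Speed: √(vₓ² + v_y²) = √(3.335² + 2.366²) = 4.089 m/s.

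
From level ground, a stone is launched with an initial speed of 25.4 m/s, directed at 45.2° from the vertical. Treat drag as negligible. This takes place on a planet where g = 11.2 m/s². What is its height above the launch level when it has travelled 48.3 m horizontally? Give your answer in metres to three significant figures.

7.75 m

Resolve: vₓ = 25.40 sin 45.2° = 18.02 m/s and v_y0 = 25.40 cos 45.2° = 17.90 m/s.
x = vₓ t ⇒ t = 48.3/18.02 = 2.680 s.
Height: y = v_y0 t − ½ g t² = 17.90 × 2.680 − 5.600 × 2.680² = 47.96 − 40.22 = 7.746 m.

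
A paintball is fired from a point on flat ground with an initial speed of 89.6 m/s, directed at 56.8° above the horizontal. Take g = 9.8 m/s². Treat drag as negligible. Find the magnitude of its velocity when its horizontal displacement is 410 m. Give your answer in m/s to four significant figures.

49.55 m/s

Horizontal component vₓ = 89.60 cos 56.8° = 49.06 m/s; vertical v_y0 = 89.60 sin 56.8° = 74.97 m/s.
Time to reach x = 410 m: t = x/vₓ = 410/49.06 = 8.357 s.
Vertical velocity there: v_y = v_y0 − g t = 74.97 − 9.80 × 8.357 = −6.923 m/s.
Speed: √(vₓ² + v_y²) = √(49.06² + 6.923²) = 49.55 m/s.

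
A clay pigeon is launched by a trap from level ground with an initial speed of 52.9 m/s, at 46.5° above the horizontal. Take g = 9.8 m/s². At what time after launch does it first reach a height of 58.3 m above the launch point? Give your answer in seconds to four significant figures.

vₓ = 52.90 cos 46.5° = 36.41 m/s; v_y0 = 52.90 sin 46.5° = 38.37 m/s.
Require v_y0 t − ½ g t² = 58.3, i.e. 4.900 t² − 38.37 t + 58.3 = 0.
Quadratic formula: t = (38.37 ± √329.75) / 9.80 = (38.37 ± 18.16) / 9.80 → t = 2.063 s or 5.769 s.
The first (ascending) time is 2.063 s.

2.063 s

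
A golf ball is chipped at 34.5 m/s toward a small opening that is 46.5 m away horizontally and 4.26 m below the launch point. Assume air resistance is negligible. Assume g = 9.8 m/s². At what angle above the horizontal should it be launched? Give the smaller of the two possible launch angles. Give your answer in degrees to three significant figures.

5.81°

Trajectory: y = x tanθ − g x² (1 + tan²θ)/(2v₀²). With x = 46.5, y = −4.26, v₀ = 34.5, g = 9.80:
8.902 tan²θ − 46.5 tanθ + (4.642) = 0.
tanθ = [46.5 ± √(46.5² − 4 × 8.902 × (4.642))] / (2 × 8.902) = (46.5 ± 44.69) / 17.80, giving tanθ = 0.1018 or 5.122.
θ = 5.813° or 78.95°; the smaller is 5.813°.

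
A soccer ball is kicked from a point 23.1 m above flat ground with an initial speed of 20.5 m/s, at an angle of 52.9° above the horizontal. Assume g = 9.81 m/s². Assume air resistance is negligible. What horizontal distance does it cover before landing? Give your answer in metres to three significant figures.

54.4 m

Horizontal component vₓ = 20.50 cos 52.9° = 12.37 m/s; vertical v_y0 = 20.50 sin 52.9° = 16.35 m/s.
The projectile lands when y = 23.1 + (16.35) t − ½·9.81·t² = 0. Positive root: t = (16.35 + √(16.35² + 2·9.81·23.1)) / 9.81 = (16.35 + 26.84) / 9.81 = 4.403 s.
Horizontal distance: R = vₓ t = 12.37 × 4.403 = 54.45 m.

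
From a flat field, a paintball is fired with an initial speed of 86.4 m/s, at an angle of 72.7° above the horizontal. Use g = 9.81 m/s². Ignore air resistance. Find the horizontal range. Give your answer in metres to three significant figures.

432 m

Horizontal component vₓ = 86.40 cos 72.7° = 25.69 m/s; vertical v_y0 = 86.40 sin 72.7° = 82.49 m/s.
Flight time T = 2 v_y0 / g = 16.82 s.
Range: R = vₓ T = 25.69 × 16.82 = 432.1 m.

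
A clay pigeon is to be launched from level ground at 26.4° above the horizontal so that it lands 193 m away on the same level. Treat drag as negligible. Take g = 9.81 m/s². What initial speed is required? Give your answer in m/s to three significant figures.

48.8 m/s

Level-ground range: R = v₀² sin(2θ)/g, so v₀ = √(gR / sin 2θ).
v₀ = √(9.81 × 193 / sin 52.80°) = √(1893 / 0.7965) = √2377.0 = 48.75 m/s.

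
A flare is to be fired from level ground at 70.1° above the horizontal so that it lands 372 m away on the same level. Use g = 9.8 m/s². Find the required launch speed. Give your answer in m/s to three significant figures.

Level-ground range: R = v₀² sin(2θ)/g, so v₀ = √(gR / sin 2θ).
v₀ = √(9.80 × 372 / sin 140.2°) = √(3646 / 0.6401) = √5695.3 = 75.47 m/s.

75.5 m/s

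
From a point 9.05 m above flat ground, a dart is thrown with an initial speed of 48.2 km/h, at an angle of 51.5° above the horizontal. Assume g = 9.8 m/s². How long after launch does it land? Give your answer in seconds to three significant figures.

Convert: 48.2 km/h = 48.2/3.6 = 13.39 m/s.
vₓ = 13.39 cos 51.5° = 8.335 m/s; v_y0 = 13.39 sin 51.5° = 10.48 m/s.
With up positive and y = 0 at the ground: y(t) = 9.05 + (10.48) t − 4.900 t². Setting y = 0 and taking the positive root: t = [10.48 + √(10.48² + 2·9.80·9.05)] / 9.80 = (10.48 + 16.95) / 9.80 = 2.798 s.

2.80 s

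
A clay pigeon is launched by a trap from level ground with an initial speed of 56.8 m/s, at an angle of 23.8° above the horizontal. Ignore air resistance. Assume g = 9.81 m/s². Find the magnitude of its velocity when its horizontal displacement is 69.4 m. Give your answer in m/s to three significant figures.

Horizontal component vₓ = 56.80 cos 23.8° = 51.97 m/s; vertical v_y0 = 56.80 sin 23.8° = 22.92 m/s.
Time to reach x = 69.4 m: t = x/vₓ = 69.4/51.97 = 1.335 s.
Vertical velocity there: v_y = v_y0 − g t = 22.92 − 9.81 × 1.335 = 9.821 m/s.
Speed: √(vₓ² + v_y²) = √(51.97² + 9.821²) = 52.89 m/s.

52.9 m/s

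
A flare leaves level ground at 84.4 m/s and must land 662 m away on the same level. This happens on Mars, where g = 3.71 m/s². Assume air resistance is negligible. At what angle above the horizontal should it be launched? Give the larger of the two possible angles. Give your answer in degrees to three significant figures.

79.9°

Level-ground range R = v₀² sin(2θ)/g ⇒ sin(2θ) = gR/v₀² = 3.71 × 662 / 84.4² = 0.3448.
2θ = 20.17° or 180° − 20.17° = 159.8°, so θ = 10.08° or 79.92°.
The larger angle is 79.92°.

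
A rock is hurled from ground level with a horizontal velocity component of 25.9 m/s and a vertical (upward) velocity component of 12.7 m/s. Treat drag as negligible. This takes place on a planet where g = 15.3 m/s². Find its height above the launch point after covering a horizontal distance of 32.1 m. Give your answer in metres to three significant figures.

At x = 32.1 m, t = x/vₓ = 32.1/25.90 = 1.239 s.
Height: y = v_y0 t − ½ g t² = 12.70 × 1.239 − 7.650 × 1.239² = 15.74 − 11.75 = 3.989 m.

3.99 m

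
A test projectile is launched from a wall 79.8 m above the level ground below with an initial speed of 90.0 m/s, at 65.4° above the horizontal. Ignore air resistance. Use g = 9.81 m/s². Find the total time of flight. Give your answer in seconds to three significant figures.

Horizontal component vₓ = 90.00 cos 65.4° = 37.47 m/s; vertical v_y0 = 90.00 sin 65.4° = 81.83 m/s.
The projectile lands when y = 79.8 + (81.83) t − ½·9.81·t² = 0. Positive root: t = (81.83 + √(81.83² + 2·9.81·79.8)) / 9.81 = (81.83 + 90.90) / 9.81 = 17.61 s.

17.6 s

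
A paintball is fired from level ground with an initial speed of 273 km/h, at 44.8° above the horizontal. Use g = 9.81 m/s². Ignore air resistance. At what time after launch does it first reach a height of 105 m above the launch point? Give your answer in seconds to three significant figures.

2.57 s

Convert: 273 km/h = 273/3.6 = 75.83 m/s.
Horizontal component vₓ = 75.83 cos 44.8° = 53.81 m/s; vertical v_y0 = 75.83 sin 44.8° = 53.43 m/s.
Height y(t) = 53.43 t − 4.905 t² = 105 gives 4.905 t² − 53.43 t + 105 = 0.
t = [53.43 ± √(53.43² − 2·9.81·105)] / 9.81 = (53.43 ± 28.20) / 9.81, so t = 2.572 s or t = 8.321 s.
The first (ascending) time is 2.572 s.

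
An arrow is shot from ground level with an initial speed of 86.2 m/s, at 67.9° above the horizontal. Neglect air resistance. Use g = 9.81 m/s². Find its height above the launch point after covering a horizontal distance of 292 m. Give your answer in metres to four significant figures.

Components: vₓ = 86.20 cos 67.9° = 32.43 m/s, v_y0 = 86.20 sin 67.9° = 79.87 m/s.
At x = 292 m, t = x/vₓ = 292/32.43 = 9.004 s.
Height: y = v_y0 t − ½ g t² = 79.87 × 9.004 − 4.905 × 9.004² = 719.1 − 397.6 = 321.5 m.

321.5 m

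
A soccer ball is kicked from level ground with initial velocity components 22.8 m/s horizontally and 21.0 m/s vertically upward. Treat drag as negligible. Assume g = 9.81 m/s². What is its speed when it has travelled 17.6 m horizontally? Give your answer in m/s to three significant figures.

At x = 17.6 m, t = x/vₓ = 17.6/22.80 = 0.7719 s.
Vertical velocity there: v_y = v_y0 − g t = 21.00 − 9.81 × 0.7719 = 13.43 m/s.
Speed: √(vₓ² + v_y²) = √(22.80² + 13.43²) = 26.46 m/s.

26.5 m/s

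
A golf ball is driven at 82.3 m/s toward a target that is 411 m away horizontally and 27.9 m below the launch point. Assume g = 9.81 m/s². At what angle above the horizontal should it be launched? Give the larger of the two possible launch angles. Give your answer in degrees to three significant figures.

72.2°

Trajectory: y = x tanθ − g x² (1 + tan²θ)/(2v₀²). With x = 411, y = −27.9, v₀ = 82.3, g = 9.81:
122.3 tan²θ − 411 tanθ + (94.43) = 0.
tanθ = [411 ± √(411² − 4 × 122.3 × (94.43))] / (2 × 122.3) = (411 ± 350.3) / 244.7, giving tanθ = 0.2481 or 3.112.
θ = 13.93° or 72.18°; the larger is 72.18°.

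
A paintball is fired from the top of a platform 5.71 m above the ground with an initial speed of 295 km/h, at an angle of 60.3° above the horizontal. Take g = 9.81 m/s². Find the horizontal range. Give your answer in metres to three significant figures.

592 m

Convert: 295 km/h = 295/3.6 = 81.94 m/s.
Components: vₓ = 81.94 cos 60.3° = 40.60 m/s, v_y0 = 81.94 sin 60.3° = 71.18 m/s.
The projectile lands when y = 5.71 + (71.18) t − ½·9.81·t² = 0. Positive root: t = (71.18 + √(71.18² + 2·9.81·5.71)) / 9.81 = (71.18 + 71.96) / 9.81 = 14.59 s.
Horizontal distance: R = vₓ t = 40.60 × 14.59 = 592.4 m.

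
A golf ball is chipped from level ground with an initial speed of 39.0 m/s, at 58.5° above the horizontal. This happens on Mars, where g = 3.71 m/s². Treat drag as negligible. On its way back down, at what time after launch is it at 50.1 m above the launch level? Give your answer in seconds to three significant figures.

Resolve: vₓ = 39.00 cos 58.5° = 20.38 m/s and v_y0 = 39.00 sin 58.5° = 33.25 m/s.
Require v_y0 t − ½ g t² = 50.1, i.e. 1.855 t² − 33.25 t + 50.1 = 0.
Quadratic formula: t = (33.25 ± √734.02) / 3.71 = (33.25 ± 27.09) / 3.71 → t = 1.660 s or 16.27 s.
The descending-branch root is 16.27 s.

16.3 s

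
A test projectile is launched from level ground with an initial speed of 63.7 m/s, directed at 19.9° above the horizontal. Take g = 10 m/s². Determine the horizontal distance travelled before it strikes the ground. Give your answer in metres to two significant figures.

Horizontal component vₓ = 63.70 cos 19.9° = 59.90 m/s; vertical v_y0 = 63.70 sin 19.9° = 21.68 m/s.
Flight time T = 2 v_y0 / g = 4.336 s.
Horizontal distance R = vₓ T = 59.90 × 4.336 = 259.7 m.

260 m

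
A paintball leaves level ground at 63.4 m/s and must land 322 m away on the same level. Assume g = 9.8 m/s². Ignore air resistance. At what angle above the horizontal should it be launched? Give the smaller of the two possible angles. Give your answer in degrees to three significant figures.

25.9°

R = v₀² sin 2θ / g gives sin 2θ = gR/v₀² = 9.80·322/63.4² = 0.7851.
2θ = 51.73° or 180° − 51.73° = 128.3°, so θ = 25.86° or 64.14°.
The smaller angle is 25.86°.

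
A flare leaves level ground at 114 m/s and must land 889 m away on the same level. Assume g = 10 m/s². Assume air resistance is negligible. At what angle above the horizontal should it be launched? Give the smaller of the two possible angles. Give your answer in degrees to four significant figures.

From R = (v₀²/g) sin 2θ: sin 2θ = 10.0 × 889 / 12996 = 0.6841.
2θ = 43.16° or 180° − 43.16° = 136.8°, so θ = 21.58° or 68.42°.
The smaller angle is 21.58°.

21.58°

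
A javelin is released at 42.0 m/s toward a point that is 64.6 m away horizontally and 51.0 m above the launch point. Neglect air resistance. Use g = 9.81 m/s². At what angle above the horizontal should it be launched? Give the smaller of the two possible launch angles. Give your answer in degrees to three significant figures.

Trajectory: y = x tanθ − g x² (1 + tan²θ)/(2v₀²). With x = 64.6, y = 51.0, v₀ = 42.0, g = 9.81:
11.60 tan²θ − 64.6 tanθ + (62.60) = 0.
tanθ = [64.6 ± √(64.6² − 4 × 11.60 × (62.60))] / (2 × 11.60) = (64.6 ± 35.60) / 23.21, giving tanθ = 1.250 or 4.317.
θ = 51.33° or 76.96°; the smaller is 51.33°.

51.3°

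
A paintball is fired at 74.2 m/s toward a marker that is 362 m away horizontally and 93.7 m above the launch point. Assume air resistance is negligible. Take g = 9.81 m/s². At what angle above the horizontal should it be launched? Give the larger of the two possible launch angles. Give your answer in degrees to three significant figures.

Trajectory: y = x tanθ − g x² (1 + tan²θ)/(2v₀²). With x = 362, y = 93.7, v₀ = 74.2, g = 9.81:
116.7 tan²θ − 362 tanθ + (210.4) = 0.
tanθ = [362 ± √(362² − 4 × 116.7 × (210.4))] / (2 × 116.7) = (362 ± 181.0) / 233.5, giving tanθ = 0.7751 or 2.326.
θ = 37.78° or 66.73°; the larger is 66.73°.

66.7°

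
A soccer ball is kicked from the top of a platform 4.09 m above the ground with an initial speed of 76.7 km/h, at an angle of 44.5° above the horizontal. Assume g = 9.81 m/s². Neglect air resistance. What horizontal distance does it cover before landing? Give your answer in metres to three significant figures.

50.1 m

Convert: 76.7 km/h = 76.7/3.6 = 21.31 m/s.
Components: vₓ = 21.31 cos 44.5° = 15.20 m/s, v_y0 = 21.31 sin 44.5° = 14.93 m/s.
With up positive and y = 0 at the ground: y(t) = 4.09 + (14.93) t − 4.905 t². Setting y = 0 and taking the positive root: t = [14.93 + √(14.93² + 2·9.81·4.09)] / 9.81 = (14.93 + 17.41) / 9.81 = 3.297 s.
Horizontal distance: R = vₓ t = 15.20 × 3.297 = 50.11 m.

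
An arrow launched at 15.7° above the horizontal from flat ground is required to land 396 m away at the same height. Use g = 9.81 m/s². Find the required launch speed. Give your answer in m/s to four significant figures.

From R = (v₀² / g) sin 2θ: v₀ = √(gR / sin 2θ).
v₀ = √(9.81 × 396 / sin 31.40°) = √(3885 / 0.5210) = √7456.2 = 86.35 m/s.

86.35 m/s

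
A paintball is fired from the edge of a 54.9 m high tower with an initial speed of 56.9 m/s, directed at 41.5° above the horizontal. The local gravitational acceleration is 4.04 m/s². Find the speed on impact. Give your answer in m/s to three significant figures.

vₓ = 56.90 cos 41.5° = 42.62 m/s; v_y0 = 56.90 sin 41.5° = 37.70 m/s.
With up positive and y = 0 at the ground: y(t) = 54.9 + (37.70) t − 2.020 t². Setting y = 0 and taking the positive root: t = [37.70 + √(37.70² + 2·4.04·54.9)] / 4.04 = (37.70 + 43.19) / 4.04 = 20.02 s.
Vertical velocity at impact: v_y = v_y0 − g t = 37.70 − 4.04 × 20.02 = −43.19 m/s.
Speed: |v| = √(vₓ² + v_y²) = √(42.62² + 43.19²) = 60.67 m/s.

60.7 m/s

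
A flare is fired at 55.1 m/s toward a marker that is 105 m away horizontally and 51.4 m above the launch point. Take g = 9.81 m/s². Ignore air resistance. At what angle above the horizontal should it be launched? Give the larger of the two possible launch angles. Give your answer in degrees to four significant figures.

Trajectory: y = x tanθ − g x² (1 + tan²θ)/(2v₀²). With x = 105, y = 51.4, v₀ = 55.1, g = 9.81:
17.81 tan²θ − 105 tanθ + (69.21) = 0.
tanθ = [105 ± √(105² − 4 × 17.81 × (69.21))] / (2 × 17.81) = (105 ± 78.06) / 35.62, giving tanθ = 0.7562 or 5.139.
θ = 37.10° or 78.99°; the larger is 78.99°.

78.99°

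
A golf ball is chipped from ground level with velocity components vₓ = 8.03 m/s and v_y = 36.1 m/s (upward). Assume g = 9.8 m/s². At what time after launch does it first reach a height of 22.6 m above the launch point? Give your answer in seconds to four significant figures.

Height y(t) = 36.10 t − 4.900 t² = 22.6 gives 4.900 t² − 36.10 t + 22.6 = 0.
Quadratic formula: t = (36.10 ± √860.25) / 9.80 = (36.10 ± 29.33) / 9.80 → t = 0.6908 s or 6.677 s.
The first (ascending) time is 0.6908 s.

0.6908 s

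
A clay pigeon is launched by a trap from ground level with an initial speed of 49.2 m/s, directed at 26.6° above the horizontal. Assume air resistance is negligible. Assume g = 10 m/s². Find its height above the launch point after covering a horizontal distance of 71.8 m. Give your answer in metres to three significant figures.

22.6 m

Horizontal component vₓ = 49.20 cos 26.6° = 43.99 m/s; vertical v_y0 = 49.20 sin 26.6° = 22.03 m/s.
Time to reach x = 71.8 m: t = x/vₓ = 71.8/43.99 = 1.632 s.
Height: y = v_y0 t − ½ g t² = 22.03 × 1.632 − 5.000 × 1.632² = 35.95 − 13.32 = 22.64 m.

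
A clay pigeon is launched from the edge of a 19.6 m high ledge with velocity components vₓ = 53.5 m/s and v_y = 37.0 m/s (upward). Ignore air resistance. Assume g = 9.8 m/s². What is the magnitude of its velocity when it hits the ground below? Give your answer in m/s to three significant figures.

67.9 m/s

The projectile lands when y = 19.6 + (37.00) t − ½·9.80·t² = 0. Positive root: t = (37.00 + √(37.00² + 2·9.80·19.6)) / 9.80 = (37.00 + 41.87) / 9.80 = 8.048 s.
Vertical velocity at impact: v_y = v_y0 − g t = 37.00 − 9.80 × 8.048 = −41.87 m/s.
Speed: |v| = √(vₓ² + v_y²) = √(53.50² + 41.87²) = 67.94 m/s.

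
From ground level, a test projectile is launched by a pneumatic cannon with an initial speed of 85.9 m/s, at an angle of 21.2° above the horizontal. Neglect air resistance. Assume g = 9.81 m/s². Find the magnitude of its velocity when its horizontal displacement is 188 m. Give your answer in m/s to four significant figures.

80.49 m/s

Horizontal component vₓ = 85.90 cos 21.2° = 80.09 m/s; vertical v_y0 = 85.90 sin 21.2° = 31.06 m/s.
x = vₓ t ⇒ t = 188/80.09 = 2.347 s.
Vertical velocity there: v_y = v_y0 − g t = 31.06 − 9.81 × 2.347 = 8.035 m/s.
Speed: √(vₓ² + v_y²) = √(80.09² + 8.035²) = 80.49 m/s.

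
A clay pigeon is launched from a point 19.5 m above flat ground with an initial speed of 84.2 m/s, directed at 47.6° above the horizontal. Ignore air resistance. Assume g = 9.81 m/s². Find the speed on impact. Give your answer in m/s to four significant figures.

Horizontal component vₓ = 84.20 cos 47.6° = 56.78 m/s; vertical v_y0 = 84.20 sin 47.6° = 62.18 m/s.
With up positive and y = 0 at the ground: y(t) = 19.5 + (62.18) t − 4.905 t². Setting y = 0 and taking the positive root: t = [62.18 + √(62.18² + 2·9.81·19.5)] / 9.81 = (62.18 + 65.18) / 9.81 = 12.98 s.
Vertical velocity at impact: v_y = v_y0 − g t = 62.18 − 9.81 × 12.98 = −65.18 m/s.
Speed: |v| = √(vₓ² + v_y²) = √(56.78² + 65.18²) = 86.44 m/s.

86.44 m/s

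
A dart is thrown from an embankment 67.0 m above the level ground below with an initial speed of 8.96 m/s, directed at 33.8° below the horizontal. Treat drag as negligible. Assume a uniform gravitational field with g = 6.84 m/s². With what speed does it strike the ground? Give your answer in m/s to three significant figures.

31.6 m/s

Resolve: vₓ = 8.960 cos 33.8° = 7.446 m/s and v_y0 = −4.984 m/s (downward).
The projectile lands when y = 67.0 + (−4.984) t − ½·6.84·t² = 0. Positive root: t = (−4.984 + √(4.984² + 2·6.84·67.0)) / 6.84 = (−4.984 + 30.68) / 6.84 = 3.757 s.
Vertical velocity at impact: v_y = v_y0 − g t = −4.984 − 6.84 × 3.757 = −30.68 m/s.
Speed: |v| = √(vₓ² + v_y²) = √(7.446² + 30.68²) = 31.57 m/s.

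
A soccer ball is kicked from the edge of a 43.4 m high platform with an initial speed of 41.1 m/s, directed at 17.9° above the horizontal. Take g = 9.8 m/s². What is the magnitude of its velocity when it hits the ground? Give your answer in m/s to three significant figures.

Components: vₓ = 41.10 cos 17.9° = 39.11 m/s, v_y0 = 41.10 sin 17.9° = 12.63 m/s.
Vertical motion (up positive, ground at y = 0): 4.900 t² − (12.63) t − 43.4 = 0, so t = (12.63 + √(12.63² + 2·9.80·43.4)) / 9.80 = (12.63 + 31.78) / 9.80 = 4.532 s.
Vertical velocity at impact: v_y = v_y0 − g t = 12.63 − 9.80 × 4.532 = −31.78 m/s.
Speed: |v| = √(vₓ² + v_y²) = √(39.11² + 31.78²) = 50.40 m/s.

50.4 m/s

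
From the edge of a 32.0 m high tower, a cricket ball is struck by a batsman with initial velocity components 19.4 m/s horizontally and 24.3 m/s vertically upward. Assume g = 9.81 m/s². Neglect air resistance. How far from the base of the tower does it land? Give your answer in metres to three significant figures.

Vertical motion (up positive, ground at y = 0): 4.905 t² − (24.30) t − 32.0 = 0, so t = (24.30 + √(24.30² + 2·9.81·32.0)) / 9.81 = (24.30 + 34.90) / 9.81 = 6.035 s.
Horizontal distance: R = vₓ t = 19.40 × 6.035 = 117.1 m.

117 m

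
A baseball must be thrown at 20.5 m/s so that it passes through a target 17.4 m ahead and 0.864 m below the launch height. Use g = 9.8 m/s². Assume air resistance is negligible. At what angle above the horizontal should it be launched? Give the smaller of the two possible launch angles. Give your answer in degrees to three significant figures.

Trajectory: y = x tanθ − g x² (1 + tan²θ)/(2v₀²). With x = 17.4, y = −0.864, v₀ = 20.5, g = 9.80:
3.530 tan²θ − 17.4 tanθ + (2.666) = 0.
tanθ = [17.4 ± √(17.4² − 4 × 3.530 × (2.666))] / (2 × 3.530) = (17.4 ± 16.28) / 7.060, giving tanθ = 0.1583 or 4.771.
θ = 8.996° or 78.16°; the smaller is 8.996°.

9.00°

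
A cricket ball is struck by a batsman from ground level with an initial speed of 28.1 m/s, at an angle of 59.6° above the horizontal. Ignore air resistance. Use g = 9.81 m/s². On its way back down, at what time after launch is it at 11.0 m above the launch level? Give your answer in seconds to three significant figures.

4.44 s

Horizontal component vₓ = 28.10 cos 59.6° = 14.22 m/s; vertical v_y0 = 28.10 sin 59.6° = 24.24 m/s.
Set y = v_y0 t − ½ g t² = 11.0: 4.905 t² − 24.24 t + 11.0 = 0.
t = [24.24 ± √(24.24² − 2·9.81·11.0)] / 9.81 = (24.24 ± 19.28) / 9.81, so t = 0.5056 s or t = 4.436 s.
The descending-branch root is 4.436 s.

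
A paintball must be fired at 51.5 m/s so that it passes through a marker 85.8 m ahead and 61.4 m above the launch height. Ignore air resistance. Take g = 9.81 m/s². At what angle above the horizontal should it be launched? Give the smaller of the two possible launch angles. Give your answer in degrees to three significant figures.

46.4°

Trajectory: y = x tanθ − g x² (1 + tan²θ)/(2v₀²). With x = 85.8, y = 61.4, v₀ = 51.5, g = 9.81:
13.61 tan²θ − 85.8 tanθ + (75.01) = 0.
tanθ = [85.8 ± √(85.8² − 4 × 13.61 × (75.01))] / (2 × 13.61) = (85.8 ± 57.24) / 27.23, giving tanθ = 1.049 or 5.253.
θ = 46.37° or 79.22°; the smaller is 46.37°.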